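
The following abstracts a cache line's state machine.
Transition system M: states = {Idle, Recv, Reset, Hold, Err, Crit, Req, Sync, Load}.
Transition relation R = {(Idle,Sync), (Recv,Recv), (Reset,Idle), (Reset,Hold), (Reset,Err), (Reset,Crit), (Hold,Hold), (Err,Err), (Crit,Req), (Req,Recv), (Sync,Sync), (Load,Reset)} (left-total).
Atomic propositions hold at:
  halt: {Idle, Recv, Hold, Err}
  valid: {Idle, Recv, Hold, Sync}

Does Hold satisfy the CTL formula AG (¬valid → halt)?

Sat(¬valid) = {Reset, Err, Crit, Req, Load}
Sat(¬valid → halt) = {Idle, Recv, Hold, Err, Sync}
AG (¬valid → halt): greatest fixpoint, start Z0 = {Idle, Recv, Hold, Err, Sync}, keep only states in Sat with every successor in Z. Already a fixed point.
Sat(AG (¬valid → halt)) = {Idle, Recv, Hold, Err, Sync}
Hold ∈ Sat(AG (¬valid → halt)) = {Idle, Recv, Hold, Err, Sync}, so the formula holds at Hold.

Yes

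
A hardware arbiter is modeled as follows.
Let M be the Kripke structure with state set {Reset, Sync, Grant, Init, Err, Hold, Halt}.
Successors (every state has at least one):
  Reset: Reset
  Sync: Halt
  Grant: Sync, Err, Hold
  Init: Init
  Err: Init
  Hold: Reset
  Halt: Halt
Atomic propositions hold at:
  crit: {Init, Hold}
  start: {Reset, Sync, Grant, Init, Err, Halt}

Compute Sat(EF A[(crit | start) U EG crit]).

{Grant, Init, Err}

Sat(crit | start) = {Reset, Sync, Grant, Init, Err, Hold, Halt}
EG crit: greatest fixpoint, start Z0 = {Init, Hold}, keep only states in Sat with some successor in Z. Z1 = {Init}; fixed.
Sat(EG crit) = {Init}
A[(crit | start) U EG crit]: least fixpoint, start Z0 = Sat(EG crit) = {Init}, add states in Sat(crit | start) with every successor in Z. Z1 = {Init, Err}; fixed.
Sat(A[(crit | start) U EG crit]) = {Init, Err}
EF A[(crit | start) U EG crit]: least fixpoint, start Z0 = {Init, Err}, add states with some successor in Z. Z1 = {Grant, Init, Err}; fixed.
Sat(EF A[(crit | start) U EG crit]) = {Grant, Init, Err}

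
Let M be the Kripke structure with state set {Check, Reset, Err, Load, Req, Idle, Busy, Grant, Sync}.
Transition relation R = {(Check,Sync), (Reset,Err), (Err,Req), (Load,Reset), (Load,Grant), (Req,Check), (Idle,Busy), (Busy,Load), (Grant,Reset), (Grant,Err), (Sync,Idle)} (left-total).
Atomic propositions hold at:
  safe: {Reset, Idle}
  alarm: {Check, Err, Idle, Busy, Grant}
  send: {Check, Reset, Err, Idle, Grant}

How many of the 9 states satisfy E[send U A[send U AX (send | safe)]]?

7

Sat(send | safe) = {Check, Reset, Err, Idle, Grant}
Sat(AX (send | safe)) = {s : every successor in {Check, Reset, Err, Idle, Grant}} = {Reset, Load, Req, Grant, Sync}
A[send U AX (send | safe)]: least fixpoint, start Z0 = Sat(AX (send | safe)) = {Reset, Load, Req, Grant, Sync}, add states in Sat(send) with every successor in Z. Z1 = {Check, Reset, Err, Load, Req, Grant, Sync}; fixed.
Sat(A[send U AX (send | safe)]) = {Check, Reset, Err, Load, Req, Grant, Sync}
E[send U A[send U AX (send | safe)]]: least fixpoint, start Z0 = Sat(A[send U AX (send | safe)]) = {Check, Reset, Err, Load, Req, Grant, Sync}, add states in Sat(send) with some successor in Z. Already a fixed point.
Sat(E[send U A[send U AX (send | safe)]]) = {Check, Reset, Err, Load, Req, Grant, Sync}
|Sat(E[send U A[send U AX (send | safe)]])| = |{Check, Reset, Err, Load, Req, Grant, Sync}| = 7.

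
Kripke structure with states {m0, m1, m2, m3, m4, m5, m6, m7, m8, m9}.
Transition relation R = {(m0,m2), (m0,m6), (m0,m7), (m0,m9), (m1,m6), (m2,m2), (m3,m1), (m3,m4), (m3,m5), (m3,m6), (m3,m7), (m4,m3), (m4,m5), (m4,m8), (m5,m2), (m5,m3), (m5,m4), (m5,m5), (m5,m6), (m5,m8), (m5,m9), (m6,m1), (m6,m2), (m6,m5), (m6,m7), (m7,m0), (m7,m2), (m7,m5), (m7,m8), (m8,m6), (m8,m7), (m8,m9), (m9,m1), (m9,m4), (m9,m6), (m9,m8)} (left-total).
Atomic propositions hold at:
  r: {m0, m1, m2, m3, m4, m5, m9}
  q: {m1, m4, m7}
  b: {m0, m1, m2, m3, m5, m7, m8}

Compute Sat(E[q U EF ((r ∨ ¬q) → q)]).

Sat(¬q) = {m0, m2, m3, m5, m6, m8, m9}
Sat(r ∨ ¬q) = {m0, m1, m2, m3, m4, m5, m6, m8, m9}
Sat((r ∨ ¬q) → q) = {m1, m4, m7}
EF ((r ∨ ¬q) → q): least fixpoint, start Z0 = {m1, m4, m7}, add states with some successor in Z. Z1 = {m0, m1, m3, m4, m5, m6, m7, m8, m9}; fixed.
Sat(EF ((r ∨ ¬q) → q)) = {m0, m1, m3, m4, m5, m6, m7, m8, m9}
E[q U EF ((r ∨ ¬q) → q)]: least fixpoint, start Z0 = Sat(EF ((r ∨ ¬q) → q)) = {m0, m1, m3, m4, m5, m6, m7, m8, m9}, add states in Sat(q) with some successor in Z. Already a fixed point.
Sat(E[q U EF ((r ∨ ¬q) → q)]) = {m0, m1, m3, m4, m5, m6, m7, m8, m9}

{m0, m1, m3, m4, m5, m6, m7, m8, m9}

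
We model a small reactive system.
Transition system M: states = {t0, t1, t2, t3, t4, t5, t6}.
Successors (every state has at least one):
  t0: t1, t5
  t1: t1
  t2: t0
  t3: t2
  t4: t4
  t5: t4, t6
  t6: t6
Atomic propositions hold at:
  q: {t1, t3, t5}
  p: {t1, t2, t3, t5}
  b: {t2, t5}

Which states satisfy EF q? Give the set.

EF q: least fixpoint, start Z0 = {t1, t3, t5}, add states with some successor in Z. Z1 = {t0, t1, t3, t5}; Z2 = {t0, t1, t2, t3, t5}; fixed.
Sat(EF q) = {t0, t1, t2, t3, t5}

{t0, t1, t2, t3, t5}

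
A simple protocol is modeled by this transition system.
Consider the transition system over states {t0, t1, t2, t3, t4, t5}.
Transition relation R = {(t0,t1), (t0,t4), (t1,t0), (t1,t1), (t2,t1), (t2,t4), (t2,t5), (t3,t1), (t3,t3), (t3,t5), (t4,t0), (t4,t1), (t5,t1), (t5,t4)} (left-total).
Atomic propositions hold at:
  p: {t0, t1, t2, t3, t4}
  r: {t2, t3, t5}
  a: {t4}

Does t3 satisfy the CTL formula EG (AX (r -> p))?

Sat(r -> p) = {t0, t1, t2, t3, t4}
Sat(AX (r -> p)) = {s : every successor in {t0, t1, t2, t3, t4}} = {t0, t1, t4, t5}
EG (AX (r -> p)): greatest fixpoint, start Z0 = {t0, t1, t4, t5}, keep only states in Sat with some successor in Z. Already a fixed point.
Sat(EG (AX (r -> p))) = {t0, t1, t4, t5}
t3 ∉ Sat(EG (AX (r -> p))) = {t0, t1, t4, t5}, so the formula does not hold at t3.

No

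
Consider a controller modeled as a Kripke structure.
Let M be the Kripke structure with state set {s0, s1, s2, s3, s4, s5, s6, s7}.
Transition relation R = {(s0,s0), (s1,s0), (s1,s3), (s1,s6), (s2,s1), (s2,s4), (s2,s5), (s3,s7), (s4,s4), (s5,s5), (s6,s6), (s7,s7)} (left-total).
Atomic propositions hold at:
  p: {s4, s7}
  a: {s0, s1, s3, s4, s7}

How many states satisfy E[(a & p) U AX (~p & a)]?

1

Sat(a & p) = {s4, s7}
Sat(~p) = {s0, s1, s2, s3, s5, s6}
Sat(~p & a) = {s0, s1, s3}
Sat(AX (~p & a)) = {s : every successor in {s0, s1, s3}} = {s0}
E[(a & p) U AX (~p & a)]: least fixpoint, start Z0 = Sat(AX (~p & a)) = {s0}, add states in Sat(a & p) with some successor in Z. Already a fixed point.
Sat(E[(a & p) U AX (~p & a)]) = {s0}
|Sat(E[(a & p) U AX (~p & a)])| = |{s0}| = 1.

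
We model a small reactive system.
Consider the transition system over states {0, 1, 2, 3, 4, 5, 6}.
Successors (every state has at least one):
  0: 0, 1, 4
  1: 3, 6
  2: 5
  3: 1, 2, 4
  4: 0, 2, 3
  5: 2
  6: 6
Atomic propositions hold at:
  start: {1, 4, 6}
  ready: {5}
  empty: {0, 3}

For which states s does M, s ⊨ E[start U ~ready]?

Sat(~ready) = {0, 1, 2, 3, 4, 6}
E[start U ~ready]: least fixpoint, start Z0 = Sat(~ready) = {0, 1, 2, 3, 4, 6}, add states in Sat(start) with some successor in Z. Already a fixed point.
Sat(E[start U ~ready]) = {0, 1, 2, 3, 4, 6}

{0, 1, 2, 3, 4, 6}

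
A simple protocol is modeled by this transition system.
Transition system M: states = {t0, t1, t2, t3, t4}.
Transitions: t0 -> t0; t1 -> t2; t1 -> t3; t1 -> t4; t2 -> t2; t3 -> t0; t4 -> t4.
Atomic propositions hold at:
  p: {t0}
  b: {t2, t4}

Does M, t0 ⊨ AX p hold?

Yes

Sat(AX p) = {s : every successor in {t0}} = {t0, t3}
t0 ∈ Sat(AX p) = {t0, t3}, so the formula holds at t0.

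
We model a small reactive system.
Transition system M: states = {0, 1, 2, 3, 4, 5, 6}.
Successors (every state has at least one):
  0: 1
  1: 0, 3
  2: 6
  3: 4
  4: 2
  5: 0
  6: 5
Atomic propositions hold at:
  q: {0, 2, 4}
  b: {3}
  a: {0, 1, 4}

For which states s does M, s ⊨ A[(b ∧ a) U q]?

Sat(b ∧ a) = ∅
A[(b ∧ a) U q]: least fixpoint, start Z0 = Sat(q) = {0, 2, 4}, add states in Sat(b ∧ a) with every successor in Z. Already a fixed point.
Sat(A[(b ∧ a) U q]) = {0, 2, 4}

{0, 2, 4}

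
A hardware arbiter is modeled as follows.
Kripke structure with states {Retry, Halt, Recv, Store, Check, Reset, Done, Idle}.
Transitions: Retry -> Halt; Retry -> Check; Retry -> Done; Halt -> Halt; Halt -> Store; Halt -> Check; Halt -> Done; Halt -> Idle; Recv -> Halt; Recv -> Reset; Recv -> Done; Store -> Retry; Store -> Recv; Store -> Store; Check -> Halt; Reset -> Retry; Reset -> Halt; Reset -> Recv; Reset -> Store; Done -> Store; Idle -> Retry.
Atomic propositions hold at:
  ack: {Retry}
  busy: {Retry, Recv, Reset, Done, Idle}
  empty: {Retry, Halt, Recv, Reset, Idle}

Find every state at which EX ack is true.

{Store, Reset, Idle}

Sat(EX ack) = {s : some successor in {Retry}} = {Store, Reset, Idle}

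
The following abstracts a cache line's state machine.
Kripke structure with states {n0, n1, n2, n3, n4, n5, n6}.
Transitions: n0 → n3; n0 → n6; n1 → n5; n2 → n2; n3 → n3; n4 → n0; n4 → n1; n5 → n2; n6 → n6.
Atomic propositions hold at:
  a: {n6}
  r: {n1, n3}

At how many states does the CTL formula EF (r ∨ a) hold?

5

Sat(r ∨ a) = {n1, n3, n6}
EF (r ∨ a): least fixpoint, start Z0 = {n1, n3, n6}, add states with some successor in Z. Z1 = {n0, n1, n3, n4, n6}; fixed.
Sat(EF (r ∨ a)) = {n0, n1, n3, n4, n6}
|Sat(EF (r ∨ a))| = |{n0, n1, n3, n4, n6}| = 5.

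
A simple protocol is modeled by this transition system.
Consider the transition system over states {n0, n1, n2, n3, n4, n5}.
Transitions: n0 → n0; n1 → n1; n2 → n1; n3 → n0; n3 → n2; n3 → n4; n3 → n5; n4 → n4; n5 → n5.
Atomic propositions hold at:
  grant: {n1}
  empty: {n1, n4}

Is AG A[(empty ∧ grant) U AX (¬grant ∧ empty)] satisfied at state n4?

Sat(empty ∧ grant) = {n1}
Sat(¬grant) = {n0, n2, n3, n4, n5}
Sat(¬grant ∧ empty) = {n4}
Sat(AX (¬grant ∧ empty)) = {s : every successor in {n4}} = {n4}
A[(empty ∧ grant) U AX (¬grant ∧ empty)]: least fixpoint, start Z0 = Sat(AX (¬grant ∧ empty)) = {n4}, add states in Sat(empty ∧ grant) with every successor in Z. Already a fixed point.
Sat(A[(empty ∧ grant) U AX (¬grant ∧ empty)]) = {n4}
AG A[(empty ∧ grant) U AX (¬grant ∧ empty)]: greatest fixpoint, start Z0 = {n4}, keep only states in Sat with every successor in Z. Already a fixed point.
Sat(AG A[(empty ∧ grant) U AX (¬grant ∧ empty)]) = {n4}
n4 ∈ Sat(AG A[(empty ∧ grant) U AX (¬grant ∧ empty)]) = {n4}, so the formula holds at n4.

Yes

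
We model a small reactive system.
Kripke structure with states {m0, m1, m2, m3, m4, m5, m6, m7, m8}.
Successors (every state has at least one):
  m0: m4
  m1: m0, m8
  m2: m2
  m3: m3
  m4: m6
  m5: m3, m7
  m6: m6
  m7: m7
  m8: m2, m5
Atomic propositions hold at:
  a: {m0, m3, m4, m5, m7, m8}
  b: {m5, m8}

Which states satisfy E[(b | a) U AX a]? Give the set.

{m0, m1, m3, m5, m7, m8}

Sat(b | a) = {m0, m3, m4, m5, m7, m8}
Sat(AX a) = {s : every successor in {m0, m3, m4, m5, m7, m8}} = {m0, m1, m3, m5, m7}
E[(b | a) U AX a]: least fixpoint, start Z0 = Sat(AX a) = {m0, m1, m3, m5, m7}, add states in Sat(b | a) with some successor in Z. Z1 = {m0, m1, m3, m5, m7, m8}; fixed.
Sat(E[(b | a) U AX a]) = {m0, m1, m3, m5, m7, m8}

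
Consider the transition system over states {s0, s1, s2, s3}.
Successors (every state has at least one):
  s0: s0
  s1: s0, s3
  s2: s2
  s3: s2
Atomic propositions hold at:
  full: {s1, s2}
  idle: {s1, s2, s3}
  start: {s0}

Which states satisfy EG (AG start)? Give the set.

AG start: greatest fixpoint, start Z0 = {s0}, keep only states in Sat with every successor in Z. Already a fixed point.
Sat(AG start) = {s0}
EG (AG start): greatest fixpoint, start Z0 = {s0}, keep only states in Sat with some successor in Z. Already a fixed point.
Sat(EG (AG start)) = {s0}

{s0}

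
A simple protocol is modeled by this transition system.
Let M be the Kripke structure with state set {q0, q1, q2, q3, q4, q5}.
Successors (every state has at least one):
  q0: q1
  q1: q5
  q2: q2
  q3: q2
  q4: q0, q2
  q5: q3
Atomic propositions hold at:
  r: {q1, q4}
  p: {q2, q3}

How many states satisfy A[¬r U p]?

3

Sat(¬r) = {q0, q2, q3, q5}
A[¬r U p]: least fixpoint, start Z0 = Sat(p) = {q2, q3}, add states in Sat(¬r) with every successor in Z. Z1 = {q2, q3, q5}; fixed.
Sat(A[¬r U p]) = {q2, q3, q5}
|Sat(A[¬r U p])| = |{q2, q3, q5}| = 3.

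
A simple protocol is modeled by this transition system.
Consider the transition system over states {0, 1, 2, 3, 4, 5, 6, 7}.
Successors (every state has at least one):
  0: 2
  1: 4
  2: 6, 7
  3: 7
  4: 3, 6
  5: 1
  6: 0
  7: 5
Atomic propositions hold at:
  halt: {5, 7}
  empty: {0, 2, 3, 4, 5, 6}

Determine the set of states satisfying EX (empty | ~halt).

Sat(~halt) = {0, 1, 2, 3, 4, 6}
Sat(empty | ~halt) = {0, 1, 2, 3, 4, 5, 6}
Sat(EX (empty | ~halt)) = {s : some successor in {0, 1, 2, 3, 4, 5, 6}} = {0, 1, 2, 4, 5, 6, 7}

{0, 1, 2, 4, 5, 6, 7}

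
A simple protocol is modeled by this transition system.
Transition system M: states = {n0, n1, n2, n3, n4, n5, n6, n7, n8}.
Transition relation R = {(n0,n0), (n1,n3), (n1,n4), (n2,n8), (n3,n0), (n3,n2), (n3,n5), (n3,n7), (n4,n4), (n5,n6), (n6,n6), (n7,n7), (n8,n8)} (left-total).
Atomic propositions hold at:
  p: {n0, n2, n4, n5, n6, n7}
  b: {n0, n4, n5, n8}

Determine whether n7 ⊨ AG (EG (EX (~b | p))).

Yes

Sat(~b) = {n1, n2, n3, n6, n7}
Sat(~b | p) = {n0, n1, n2, n3, n4, n5, n6, n7}
Sat(EX (~b | p)) = {s : some successor in {n0, n1, n2, n3, n4, n5, n6, n7}} = {n0, n1, n3, n4, n5, n6, n7}
EG (EX (~b | p)): greatest fixpoint, start Z0 = {n0, n1, n3, n4, n5, n6, n7}, keep only states in Sat with some successor in Z. Already a fixed point.
Sat(EG (EX (~b | p))) = {n0, n1, n3, n4, n5, n6, n7}
AG (EG (EX (~b | p))): greatest fixpoint, start Z0 = {n0, n1, n3, n4, n5, n6, n7}, keep only states in Sat with every successor in Z. Z1 = {n0, n1, n4, n5, n6, n7}; Z2 = {n0, n4, n5, n6, n7}; fixed.
Sat(AG (EG (EX (~b | p)))) = {n0, n4, n5, n6, n7}
n7 ∈ Sat(AG (EG (EX (~b | p)))) = {n0, n4, n5, n6, n7}, so the formula holds at n7.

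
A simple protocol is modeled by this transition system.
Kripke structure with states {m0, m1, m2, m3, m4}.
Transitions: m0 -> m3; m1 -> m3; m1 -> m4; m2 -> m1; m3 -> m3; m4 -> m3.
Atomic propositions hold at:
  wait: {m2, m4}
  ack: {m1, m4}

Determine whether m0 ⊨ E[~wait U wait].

Sat(~wait) = {m0, m1, m3}
E[~wait U wait]: least fixpoint, start Z0 = Sat(wait) = {m2, m4}, add states in Sat(~wait) with some successor in Z. Z1 = {m1, m2, m4}; fixed.
Sat(E[~wait U wait]) = {m1, m2, m4}
m0 ∉ Sat(E[~wait U wait]) = {m1, m2, m4}, so the formula does not hold at m0.

No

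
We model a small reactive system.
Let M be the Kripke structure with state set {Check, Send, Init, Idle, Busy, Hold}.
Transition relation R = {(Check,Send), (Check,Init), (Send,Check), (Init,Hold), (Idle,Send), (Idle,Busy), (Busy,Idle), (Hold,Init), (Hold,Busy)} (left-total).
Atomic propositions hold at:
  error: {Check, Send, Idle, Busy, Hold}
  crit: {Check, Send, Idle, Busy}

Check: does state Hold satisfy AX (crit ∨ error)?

No

Sat(crit ∨ error) = {Check, Send, Idle, Busy, Hold}
Sat(AX (crit ∨ error)) = {s : every successor in {Check, Send, Idle, Busy, Hold}} = {Send, Init, Idle, Busy}
Hold ∉ Sat(AX (crit ∨ error)) = {Send, Init, Idle, Busy}, so the formula does not hold at Hold.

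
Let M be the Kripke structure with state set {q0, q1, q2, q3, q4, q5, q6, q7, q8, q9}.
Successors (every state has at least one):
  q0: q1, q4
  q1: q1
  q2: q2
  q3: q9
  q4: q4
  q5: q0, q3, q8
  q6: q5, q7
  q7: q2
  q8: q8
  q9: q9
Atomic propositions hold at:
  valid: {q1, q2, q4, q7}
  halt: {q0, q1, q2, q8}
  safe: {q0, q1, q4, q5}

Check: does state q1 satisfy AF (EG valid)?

Yes

EG valid: greatest fixpoint, start Z0 = {q1, q2, q4, q7}, keep only states in Sat with some successor in Z. Already a fixed point.
Sat(EG valid) = {q1, q2, q4, q7}
AF (EG valid): least fixpoint, start Z0 = {q1, q2, q4, q7}, add states with every successor in Z. Z1 = {q0, q1, q2, q4, q7}; fixed.
Sat(AF (EG valid)) = {q0, q1, q2, q4, q7}
q1 ∈ Sat(AF (EG valid)) = {q0, q1, q2, q4, q7}, so the formula holds at q1.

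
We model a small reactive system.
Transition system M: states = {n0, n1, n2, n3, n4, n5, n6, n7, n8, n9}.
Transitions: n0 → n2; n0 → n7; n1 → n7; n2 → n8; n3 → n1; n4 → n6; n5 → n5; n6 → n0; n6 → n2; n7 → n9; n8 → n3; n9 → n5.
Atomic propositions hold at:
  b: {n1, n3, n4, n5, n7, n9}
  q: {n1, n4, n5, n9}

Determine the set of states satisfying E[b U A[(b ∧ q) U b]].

Sat(b ∧ q) = {n1, n4, n5, n9}
A[(b ∧ q) U b]: least fixpoint, start Z0 = Sat(b) = {n1, n3, n4, n5, n7, n9}, add states in Sat(b ∧ q) with every successor in Z. Already a fixed point.
Sat(A[(b ∧ q) U b]) = {n1, n3, n4, n5, n7, n9}
E[b U A[(b ∧ q) U b]]: least fixpoint, start Z0 = Sat(A[(b ∧ q) U b]) = {n1, n3, n4, n5, n7, n9}, add states in Sat(b) with some successor in Z. Already a fixed point.
Sat(E[b U A[(b ∧ q) U b]]) = {n1, n3, n4, n5, n7, n9}

{n1, n3, n4, n5, n7, n9}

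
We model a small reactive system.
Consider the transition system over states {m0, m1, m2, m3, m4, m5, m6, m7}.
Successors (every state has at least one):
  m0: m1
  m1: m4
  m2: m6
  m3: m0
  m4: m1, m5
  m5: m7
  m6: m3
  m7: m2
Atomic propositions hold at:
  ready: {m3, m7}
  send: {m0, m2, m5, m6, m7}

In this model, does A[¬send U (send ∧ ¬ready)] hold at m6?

Yes

Sat(¬send) = {m1, m3, m4}
Sat(¬ready) = {m0, m1, m2, m4, m5, m6}
Sat(send ∧ ¬ready) = {m0, m2, m5, m6}
A[¬send U (send ∧ ¬ready)]: least fixpoint, start Z0 = Sat((send ∧ ¬ready)) = {m0, m2, m5, m6}, add states in Sat(¬send) with every successor in Z. Z1 = {m0, m2, m3, m5, m6}; fixed.
Sat(A[¬send U (send ∧ ¬ready)]) = {m0, m2, m3, m5, m6}
m6 ∈ Sat(A[¬send U (send ∧ ¬ready)]) = {m0, m2, m3, m5, m6}, so the formula holds at m6.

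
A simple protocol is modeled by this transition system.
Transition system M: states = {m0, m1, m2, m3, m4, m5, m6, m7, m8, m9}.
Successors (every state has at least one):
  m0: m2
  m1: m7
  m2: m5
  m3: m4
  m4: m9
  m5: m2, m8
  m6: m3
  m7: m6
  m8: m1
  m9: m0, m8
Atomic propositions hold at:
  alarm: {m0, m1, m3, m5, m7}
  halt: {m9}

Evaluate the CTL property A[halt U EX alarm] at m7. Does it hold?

No

Sat(EX alarm) = {s : some successor in {m0, m1, m3, m5, m7}} = {m1, m2, m6, m8, m9}
A[halt U EX alarm]: least fixpoint, start Z0 = Sat(EX alarm) = {m1, m2, m6, m8, m9}, add states in Sat(halt) with every successor in Z. Already a fixed point.
Sat(A[halt U EX alarm]) = {m1, m2, m6, m8, m9}
m7 ∉ Sat(A[halt U EX alarm]) = {m1, m2, m6, m8, m9}, so the formula does not hold at m7.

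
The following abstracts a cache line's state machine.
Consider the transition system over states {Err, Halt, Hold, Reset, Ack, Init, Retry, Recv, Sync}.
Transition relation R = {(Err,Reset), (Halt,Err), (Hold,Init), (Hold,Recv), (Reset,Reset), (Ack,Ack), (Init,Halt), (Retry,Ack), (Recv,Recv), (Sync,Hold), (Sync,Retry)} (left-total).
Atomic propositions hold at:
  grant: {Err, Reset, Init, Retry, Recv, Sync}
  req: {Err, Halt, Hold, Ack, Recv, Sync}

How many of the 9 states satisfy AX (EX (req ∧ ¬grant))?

Sat(¬grant) = {Halt, Hold, Ack}
Sat(req ∧ ¬grant) = {Halt, Hold, Ack}
Sat(EX (req ∧ ¬grant)) = {s : some successor in {Halt, Hold, Ack}} = {Ack, Init, Retry, Sync}
Sat(AX (EX (req ∧ ¬grant))) = {s : every successor in {Ack, Init, Retry, Sync}} = {Ack, Retry}
|Sat(AX (EX (req ∧ ¬grant)))| = |{Ack, Retry}| = 2.

2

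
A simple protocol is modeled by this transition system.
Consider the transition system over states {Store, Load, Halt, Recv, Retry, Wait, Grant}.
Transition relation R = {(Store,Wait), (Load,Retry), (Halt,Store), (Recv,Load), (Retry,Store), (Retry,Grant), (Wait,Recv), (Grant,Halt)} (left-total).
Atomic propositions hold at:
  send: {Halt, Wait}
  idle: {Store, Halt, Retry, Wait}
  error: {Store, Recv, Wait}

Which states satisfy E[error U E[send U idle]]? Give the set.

{Store, Halt, Retry, Wait}

E[send U idle]: least fixpoint, start Z0 = Sat(idle) = {Store, Halt, Retry, Wait}, add states in Sat(send) with some successor in Z. Already a fixed point.
Sat(E[send U idle]) = {Store, Halt, Retry, Wait}
E[error U E[send U idle]]: least fixpoint, start Z0 = Sat(E[send U idle]) = {Store, Halt, Retry, Wait}, add states in Sat(error) with some successor in Z. Already a fixed point.
Sat(E[error U E[send U idle]]) = {Store, Halt, Retry, Wait}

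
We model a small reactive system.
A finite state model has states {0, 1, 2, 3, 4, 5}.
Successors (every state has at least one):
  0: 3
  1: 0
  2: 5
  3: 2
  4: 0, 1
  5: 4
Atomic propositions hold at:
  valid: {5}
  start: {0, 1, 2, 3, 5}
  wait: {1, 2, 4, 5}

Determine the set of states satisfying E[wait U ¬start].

Sat(¬start) = {4}
E[wait U ¬start]: least fixpoint, start Z0 = Sat(¬start) = {4}, add states in Sat(wait) with some successor in Z. Z1 = {4, 5}; Z2 = {2, 4, 5}; fixed.
Sat(E[wait U ¬start]) = {2, 4, 5}

{2, 4, 5}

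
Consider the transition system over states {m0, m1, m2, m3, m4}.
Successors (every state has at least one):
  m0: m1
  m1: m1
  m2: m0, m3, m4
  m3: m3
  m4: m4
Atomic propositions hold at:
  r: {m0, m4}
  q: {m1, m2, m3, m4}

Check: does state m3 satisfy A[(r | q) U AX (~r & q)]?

Sat(r | q) = {m0, m1, m2, m3, m4}
Sat(~r) = {m1, m2, m3}
Sat(~r & q) = {m1, m2, m3}
Sat(AX (~r & q)) = {s : every successor in {m1, m2, m3}} = {m0, m1, m3}
A[(r | q) U AX (~r & q)]: least fixpoint, start Z0 = Sat(AX (~r & q)) = {m0, m1, m3}, add states in Sat(r | q) with every successor in Z. Already a fixed point.
Sat(A[(r | q) U AX (~r & q)]) = {m0, m1, m3}
m3 ∈ Sat(A[(r | q) U AX (~r & q)]) = {m0, m1, m3}, so the formula holds at m3.

Yes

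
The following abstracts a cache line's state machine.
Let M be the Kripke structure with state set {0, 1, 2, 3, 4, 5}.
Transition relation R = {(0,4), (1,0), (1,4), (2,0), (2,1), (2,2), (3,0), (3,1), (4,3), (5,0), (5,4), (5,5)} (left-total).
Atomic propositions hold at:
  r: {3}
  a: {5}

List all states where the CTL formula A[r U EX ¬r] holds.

Sat(¬r) = {0, 1, 2, 4, 5}
Sat(EX ¬r) = {s : some successor in {0, 1, 2, 4, 5}} = {0, 1, 2, 3, 5}
A[r U EX ¬r]: least fixpoint, start Z0 = Sat(EX ¬r) = {0, 1, 2, 3, 5}, add states in Sat(r) with every successor in Z. Already a fixed point.
Sat(A[r U EX ¬r]) = {0, 1, 2, 3, 5}

{0, 1, 2, 3, 5}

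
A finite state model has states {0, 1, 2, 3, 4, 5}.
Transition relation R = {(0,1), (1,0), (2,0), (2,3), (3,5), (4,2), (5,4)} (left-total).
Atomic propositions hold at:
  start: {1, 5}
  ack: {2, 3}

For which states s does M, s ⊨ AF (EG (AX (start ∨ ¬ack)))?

Sat(¬ack) = {0, 1, 4, 5}
Sat(start ∨ ¬ack) = {0, 1, 4, 5}
Sat(AX (start ∨ ¬ack)) = {s : every successor in {0, 1, 4, 5}} = {0, 1, 3, 5}
EG (AX (start ∨ ¬ack)): greatest fixpoint, start Z0 = {0, 1, 3, 5}, keep only states in Sat with some successor in Z. Z1 = {0, 1, 3}; Z2 = {0, 1}; fixed.
Sat(EG (AX (start ∨ ¬ack))) = {0, 1}
AF (EG (AX (start ∨ ¬ack))): least fixpoint, start Z0 = {0, 1}, add states with every successor in Z. Already a fixed point.
Sat(AF (EG (AX (start ∨ ¬ack)))) = {0, 1}

{0, 1}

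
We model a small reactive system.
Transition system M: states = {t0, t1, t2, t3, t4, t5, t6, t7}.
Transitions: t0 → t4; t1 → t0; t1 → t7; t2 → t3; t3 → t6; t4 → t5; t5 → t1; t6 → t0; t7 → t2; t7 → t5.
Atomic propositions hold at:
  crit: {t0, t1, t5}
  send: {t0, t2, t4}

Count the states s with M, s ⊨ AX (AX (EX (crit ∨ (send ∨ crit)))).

6

Sat(send ∨ crit) = {t0, t1, t2, t4, t5}
Sat(crit ∨ (send ∨ crit)) = {t0, t1, t2, t4, t5}
Sat(EX (crit ∨ (send ∨ crit))) = {s : some successor in {t0, t1, t2, t4, t5}} = {t0, t1, t4, t5, t6, t7}
Sat(AX (EX (crit ∨ (send ∨ crit)))) = {s : every successor in {t0, t1, t4, t5, t6, t7}} = {t0, t1, t3, t4, t5, t6}
Sat(AX (AX (EX (crit ∨ (send ∨ crit))))) = {s : every successor in {t0, t1, t3, t4, t5, t6}} = {t0, t2, t3, t4, t5, t6}
|Sat(AX (AX (EX (crit ∨ (send ∨ crit)))))| = |{t0, t2, t3, t4, t5, t6}| = 6.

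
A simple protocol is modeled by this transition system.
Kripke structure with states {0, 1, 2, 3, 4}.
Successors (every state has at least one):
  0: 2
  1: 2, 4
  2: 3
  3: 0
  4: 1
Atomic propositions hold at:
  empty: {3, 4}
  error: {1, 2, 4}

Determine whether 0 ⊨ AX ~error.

No

Sat(~error) = {0, 3}
Sat(AX ~error) = {s : every successor in {0, 3}} = {2, 3}
0 ∉ Sat(AX ~error) = {2, 3}, so the formula does not hold at 0.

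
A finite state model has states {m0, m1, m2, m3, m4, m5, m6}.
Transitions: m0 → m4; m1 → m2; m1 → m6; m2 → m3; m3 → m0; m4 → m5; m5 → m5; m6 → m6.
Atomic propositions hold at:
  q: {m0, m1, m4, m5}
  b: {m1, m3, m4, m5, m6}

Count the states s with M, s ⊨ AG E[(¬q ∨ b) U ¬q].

1

Sat(¬q) = {m2, m3, m6}
Sat(¬q ∨ b) = {m1, m2, m3, m4, m5, m6}
E[(¬q ∨ b) U ¬q]: least fixpoint, start Z0 = Sat(¬q) = {m2, m3, m6}, add states in Sat(¬q ∨ b) with some successor in Z. Z1 = {m1, m2, m3, m6}; fixed.
Sat(E[(¬q ∨ b) U ¬q]) = {m1, m2, m3, m6}
AG E[(¬q ∨ b) U ¬q]: greatest fixpoint, start Z0 = {m1, m2, m3, m6}, keep only states in Sat with every successor in Z. Z1 = {m1, m2, m6}; Z2 = {m1, m6}; Z3 = {m6}; fixed.
Sat(AG E[(¬q ∨ b) U ¬q]) = {m6}
|Sat(AG E[(¬q ∨ b) U ¬q])| = |{m6}| = 1.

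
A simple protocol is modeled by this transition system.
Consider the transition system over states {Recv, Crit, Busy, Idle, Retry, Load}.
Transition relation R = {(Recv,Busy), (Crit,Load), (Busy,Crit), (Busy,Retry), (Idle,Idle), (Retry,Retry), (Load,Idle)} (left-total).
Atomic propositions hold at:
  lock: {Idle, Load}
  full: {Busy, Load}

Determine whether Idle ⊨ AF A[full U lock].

A[full U lock]: least fixpoint, start Z0 = Sat(lock) = {Idle, Load}, add states in Sat(full) with every successor in Z. Already a fixed point.
Sat(A[full U lock]) = {Idle, Load}
AF A[full U lock]: least fixpoint, start Z0 = {Idle, Load}, add states with every successor in Z. Z1 = {Crit, Idle, Load}; fixed.
Sat(AF A[full U lock]) = {Crit, Idle, Load}
Idle ∈ Sat(AF A[full U lock]) = {Crit, Idle, Load}, so the formula holds at Idle.

Yes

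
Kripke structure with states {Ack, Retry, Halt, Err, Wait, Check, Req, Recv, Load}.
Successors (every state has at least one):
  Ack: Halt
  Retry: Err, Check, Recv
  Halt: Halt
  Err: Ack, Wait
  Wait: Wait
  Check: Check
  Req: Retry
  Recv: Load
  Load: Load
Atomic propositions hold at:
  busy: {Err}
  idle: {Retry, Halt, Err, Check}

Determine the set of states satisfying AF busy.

AF busy: least fixpoint, start Z0 = {Err}, add states with every successor in Z. Already a fixed point.
Sat(AF busy) = {Err}

{Err}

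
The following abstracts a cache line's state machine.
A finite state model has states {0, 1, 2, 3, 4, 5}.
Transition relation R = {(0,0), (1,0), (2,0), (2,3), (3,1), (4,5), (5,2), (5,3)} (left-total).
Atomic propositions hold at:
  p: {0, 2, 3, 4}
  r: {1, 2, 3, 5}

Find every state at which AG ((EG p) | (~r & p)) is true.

{0}

EG p: greatest fixpoint, start Z0 = {0, 2, 3, 4}, keep only states in Sat with some successor in Z. Z1 = {0, 2}; fixed.
Sat(EG p) = {0, 2}
Sat(~r) = {0, 4}
Sat(~r & p) = {0, 4}
Sat((EG p) | (~r & p)) = {0, 2, 4}
AG ((EG p) | (~r & p)): greatest fixpoint, start Z0 = {0, 2, 4}, keep only states in Sat with every successor in Z. Z1 = {0}; fixed.
Sat(AG ((EG p) | (~r & p))) = {0}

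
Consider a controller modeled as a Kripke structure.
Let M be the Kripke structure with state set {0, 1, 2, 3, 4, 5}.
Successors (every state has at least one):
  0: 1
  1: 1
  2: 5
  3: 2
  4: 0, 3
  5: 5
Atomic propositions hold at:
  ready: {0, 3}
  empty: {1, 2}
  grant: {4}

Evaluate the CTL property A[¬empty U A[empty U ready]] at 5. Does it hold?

Sat(¬empty) = {0, 3, 4, 5}
A[empty U ready]: least fixpoint, start Z0 = Sat(ready) = {0, 3}, add states in Sat(empty) with every successor in Z. Already a fixed point.
Sat(A[empty U ready]) = {0, 3}
A[¬empty U A[empty U ready]]: least fixpoint, start Z0 = Sat(A[empty U ready]) = {0, 3}, add states in Sat(¬empty) with every successor in Z. Z1 = {0, 3, 4}; fixed.
Sat(A[¬empty U A[empty U ready]]) = {0, 3, 4}
5 ∉ Sat(A[¬empty U A[empty U ready]]) = {0, 3, 4}, so the formula does not hold at 5.

No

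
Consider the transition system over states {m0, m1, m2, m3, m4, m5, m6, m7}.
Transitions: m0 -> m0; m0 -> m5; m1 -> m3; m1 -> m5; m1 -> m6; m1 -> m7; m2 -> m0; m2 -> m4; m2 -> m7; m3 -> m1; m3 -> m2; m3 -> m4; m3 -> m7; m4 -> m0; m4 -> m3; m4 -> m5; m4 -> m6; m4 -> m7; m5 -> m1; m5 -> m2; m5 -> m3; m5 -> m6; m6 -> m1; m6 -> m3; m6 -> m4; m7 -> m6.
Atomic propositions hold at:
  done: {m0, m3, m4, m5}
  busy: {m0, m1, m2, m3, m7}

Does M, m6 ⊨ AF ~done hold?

Yes

Sat(~done) = {m1, m2, m6, m7}
AF ~done: least fixpoint, start Z0 = {m1, m2, m6, m7}, add states with every successor in Z. Already a fixed point.
Sat(AF ~done) = {m1, m2, m6, m7}
m6 ∈ Sat(AF ~done) = {m1, m2, m6, m7}, so the formula holds at m6.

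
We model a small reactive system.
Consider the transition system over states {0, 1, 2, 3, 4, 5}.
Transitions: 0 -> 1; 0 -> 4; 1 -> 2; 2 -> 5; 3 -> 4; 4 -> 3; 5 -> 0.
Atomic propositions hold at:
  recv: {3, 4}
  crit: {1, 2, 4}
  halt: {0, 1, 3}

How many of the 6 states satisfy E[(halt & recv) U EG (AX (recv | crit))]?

3

Sat(halt & recv) = {3}
Sat(recv | crit) = {1, 2, 3, 4}
Sat(AX (recv | crit)) = {s : every successor in {1, 2, 3, 4}} = {0, 1, 3, 4}
EG (AX (recv | crit)): greatest fixpoint, start Z0 = {0, 1, 3, 4}, keep only states in Sat with some successor in Z. Z1 = {0, 3, 4}; fixed.
Sat(EG (AX (recv | crit))) = {0, 3, 4}
E[(halt & recv) U EG (AX (recv | crit))]: least fixpoint, start Z0 = Sat(EG (AX (recv | crit))) = {0, 3, 4}, add states in Sat(halt & recv) with some successor in Z. Already a fixed point.
Sat(E[(halt & recv) U EG (AX (recv | crit))]) = {0, 3, 4}
|Sat(E[(halt & recv) U EG (AX (recv | crit))])| = |{0, 3, 4}| = 3.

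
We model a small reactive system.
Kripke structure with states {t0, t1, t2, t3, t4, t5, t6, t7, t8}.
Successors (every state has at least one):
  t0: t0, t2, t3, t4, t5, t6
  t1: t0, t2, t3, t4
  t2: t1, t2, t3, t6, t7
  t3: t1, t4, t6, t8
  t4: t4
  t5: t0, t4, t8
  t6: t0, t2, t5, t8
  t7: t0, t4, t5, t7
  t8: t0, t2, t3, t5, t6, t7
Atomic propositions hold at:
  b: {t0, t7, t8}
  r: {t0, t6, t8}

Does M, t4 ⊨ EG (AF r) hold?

AF r: least fixpoint, start Z0 = {t0, t6, t8}, add states with every successor in Z. Already a fixed point.
Sat(AF r) = {t0, t6, t8}
EG (AF r): greatest fixpoint, start Z0 = {t0, t6, t8}, keep only states in Sat with some successor in Z. Already a fixed point.
Sat(EG (AF r)) = {t0, t6, t8}
t4 ∉ Sat(EG (AF r)) = {t0, t6, t8}, so the formula does not hold at t4.

No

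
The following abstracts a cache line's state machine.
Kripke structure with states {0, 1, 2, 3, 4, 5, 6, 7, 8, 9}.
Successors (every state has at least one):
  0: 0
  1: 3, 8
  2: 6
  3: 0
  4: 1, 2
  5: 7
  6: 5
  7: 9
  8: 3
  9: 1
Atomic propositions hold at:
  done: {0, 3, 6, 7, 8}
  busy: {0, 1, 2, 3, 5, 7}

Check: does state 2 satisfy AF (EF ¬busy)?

Yes

Sat(¬busy) = {4, 6, 8, 9}
EF ¬busy: least fixpoint, start Z0 = {4, 6, 8, 9}, add states with some successor in Z. Z1 = {1, 2, 4, 6, 7, 8, 9}; Z2 = {1, 2, 4, 5, 6, 7, 8, 9}; fixed.
Sat(EF ¬busy) = {1, 2, 4, 5, 6, 7, 8, 9}
AF (EF ¬busy): least fixpoint, start Z0 = {1, 2, 4, 5, 6, 7, 8, 9}, add states with every successor in Z. Already a fixed point.
Sat(AF (EF ¬busy)) = {1, 2, 4, 5, 6, 7, 8, 9}
2 ∈ Sat(AF (EF ¬busy)) = {1, 2, 4, 5, 6, 7, 8, 9}, so the formula holds at 2.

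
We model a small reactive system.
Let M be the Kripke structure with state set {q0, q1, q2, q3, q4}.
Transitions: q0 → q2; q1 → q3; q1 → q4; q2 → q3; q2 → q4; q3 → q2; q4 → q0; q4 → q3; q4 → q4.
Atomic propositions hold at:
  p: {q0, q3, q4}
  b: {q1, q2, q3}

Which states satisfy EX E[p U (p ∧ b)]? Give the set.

{q1, q2, q4}

Sat(p ∧ b) = {q3}
E[p U (p ∧ b)]: least fixpoint, start Z0 = Sat((p ∧ b)) = {q3}, add states in Sat(p) with some successor in Z. Z1 = {q3, q4}; fixed.
Sat(E[p U (p ∧ b)]) = {q3, q4}
Sat(EX E[p U (p ∧ b)]) = {s : some successor in {q3, q4}} = {q1, q2, q4}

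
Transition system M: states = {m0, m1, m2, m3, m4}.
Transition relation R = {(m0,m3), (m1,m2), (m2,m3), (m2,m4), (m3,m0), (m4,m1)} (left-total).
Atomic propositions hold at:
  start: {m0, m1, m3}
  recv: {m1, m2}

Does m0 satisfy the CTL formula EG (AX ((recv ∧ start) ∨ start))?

Yes

Sat(recv ∧ start) = {m1}
Sat((recv ∧ start) ∨ start) = {m0, m1, m3}
Sat(AX ((recv ∧ start) ∨ start)) = {s : every successor in {m0, m1, m3}} = {m0, m3, m4}
EG (AX ((recv ∧ start) ∨ start)): greatest fixpoint, start Z0 = {m0, m3, m4}, keep only states in Sat with some successor in Z. Z1 = {m0, m3}; fixed.
Sat(EG (AX ((recv ∧ start) ∨ start))) = {m0, m3}
m0 ∈ Sat(EG (AX ((recv ∧ start) ∨ start))) = {m0, m3}, so the formula holds at m0.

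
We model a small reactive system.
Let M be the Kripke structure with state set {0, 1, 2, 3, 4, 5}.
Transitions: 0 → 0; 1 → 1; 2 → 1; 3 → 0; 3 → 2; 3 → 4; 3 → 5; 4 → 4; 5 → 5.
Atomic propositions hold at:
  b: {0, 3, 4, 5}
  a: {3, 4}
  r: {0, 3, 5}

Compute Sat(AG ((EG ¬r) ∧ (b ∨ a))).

Sat(¬r) = {1, 2, 4}
EG ¬r: greatest fixpoint, start Z0 = {1, 2, 4}, keep only states in Sat with some successor in Z. Already a fixed point.
Sat(EG ¬r) = {1, 2, 4}
Sat(b ∨ a) = {0, 3, 4, 5}
Sat((EG ¬r) ∧ (b ∨ a)) = {4}
AG ((EG ¬r) ∧ (b ∨ a)): greatest fixpoint, start Z0 = {4}, keep only states in Sat with every successor in Z. Already a fixed point.
Sat(AG ((EG ¬r) ∧ (b ∨ a))) = {4}

{4}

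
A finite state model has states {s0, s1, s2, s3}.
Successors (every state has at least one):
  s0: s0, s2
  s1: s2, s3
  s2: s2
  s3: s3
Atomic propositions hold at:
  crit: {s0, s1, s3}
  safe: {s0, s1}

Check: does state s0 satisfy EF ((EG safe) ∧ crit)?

EG safe: greatest fixpoint, start Z0 = {s0, s1}, keep only states in Sat with some successor in Z. Z1 = {s0}; fixed.
Sat(EG safe) = {s0}
Sat((EG safe) ∧ crit) = {s0}
EF ((EG safe) ∧ crit): least fixpoint, start Z0 = {s0}, add states with some successor in Z. Already a fixed point.
Sat(EF ((EG safe) ∧ crit)) = {s0}
s0 ∈ Sat(EF ((EG safe) ∧ crit)) = {s0}, so the formula holds at s0.

Yes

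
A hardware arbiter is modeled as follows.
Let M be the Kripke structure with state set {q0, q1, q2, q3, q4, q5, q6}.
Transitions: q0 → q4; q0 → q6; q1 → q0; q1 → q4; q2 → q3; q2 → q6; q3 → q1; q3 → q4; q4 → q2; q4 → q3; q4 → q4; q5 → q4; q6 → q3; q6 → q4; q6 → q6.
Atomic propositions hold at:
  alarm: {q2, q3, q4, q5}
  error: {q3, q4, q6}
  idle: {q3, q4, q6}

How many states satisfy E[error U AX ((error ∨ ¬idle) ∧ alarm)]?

4

Sat(¬idle) = {q0, q1, q2, q5}
Sat(error ∨ ¬idle) = {q0, q1, q2, q3, q4, q5, q6}
Sat((error ∨ ¬idle) ∧ alarm) = {q2, q3, q4, q5}
Sat(AX ((error ∨ ¬idle) ∧ alarm)) = {s : every successor in {q2, q3, q4, q5}} = {q4, q5}
E[error U AX ((error ∨ ¬idle) ∧ alarm)]: least fixpoint, start Z0 = Sat(AX ((error ∨ ¬idle) ∧ alarm)) = {q4, q5}, add states in Sat(error) with some successor in Z. Z1 = {q3, q4, q5, q6}; fixed.
Sat(E[error U AX ((error ∨ ¬idle) ∧ alarm)]) = {q3, q4, q5, q6}
|Sat(E[error U AX ((error ∨ ¬idle) ∧ alarm)])| = |{q3, q4, q5, q6}| = 4.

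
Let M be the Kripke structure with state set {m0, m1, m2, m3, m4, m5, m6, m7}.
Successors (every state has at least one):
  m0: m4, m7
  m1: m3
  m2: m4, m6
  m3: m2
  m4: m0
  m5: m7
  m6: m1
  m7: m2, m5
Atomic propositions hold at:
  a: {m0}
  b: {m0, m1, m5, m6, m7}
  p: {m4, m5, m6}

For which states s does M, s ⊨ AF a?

AF a: least fixpoint, start Z0 = {m0}, add states with every successor in Z. Z1 = {m0, m4}; fixed.
Sat(AF a) = {m0, m4}

{m0, m4}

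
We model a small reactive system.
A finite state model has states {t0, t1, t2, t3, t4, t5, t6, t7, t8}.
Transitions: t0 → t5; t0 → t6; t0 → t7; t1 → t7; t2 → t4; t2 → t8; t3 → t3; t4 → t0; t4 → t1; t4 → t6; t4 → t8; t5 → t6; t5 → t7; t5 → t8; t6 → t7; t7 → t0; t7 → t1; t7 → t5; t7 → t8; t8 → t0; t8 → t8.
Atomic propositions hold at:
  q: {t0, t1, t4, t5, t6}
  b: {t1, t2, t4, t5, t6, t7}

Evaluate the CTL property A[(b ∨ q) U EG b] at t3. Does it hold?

Sat(b ∨ q) = {t0, t1, t2, t4, t5, t6, t7}
EG b: greatest fixpoint, start Z0 = {t1, t2, t4, t5, t6, t7}, keep only states in Sat with some successor in Z. Already a fixed point.
Sat(EG b) = {t1, t2, t4, t5, t6, t7}
A[(b ∨ q) U EG b]: least fixpoint, start Z0 = Sat(EG b) = {t1, t2, t4, t5, t6, t7}, add states in Sat(b ∨ q) with every successor in Z. Z1 = {t0, t1, t2, t4, t5, t6, t7}; fixed.
Sat(A[(b ∨ q) U EG b]) = {t0, t1, t2, t4, t5, t6, t7}
t3 ∉ Sat(A[(b ∨ q) U EG b]) = {t0, t1, t2, t4, t5, t6, t7}, so the formula does not hold at t3.

No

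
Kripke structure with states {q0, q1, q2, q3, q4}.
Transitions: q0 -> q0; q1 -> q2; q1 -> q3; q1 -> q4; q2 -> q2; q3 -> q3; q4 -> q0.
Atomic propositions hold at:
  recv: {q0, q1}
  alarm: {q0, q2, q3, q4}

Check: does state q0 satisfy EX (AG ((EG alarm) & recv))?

Yes

EG alarm: greatest fixpoint, start Z0 = {q0, q2, q3, q4}, keep only states in Sat with some successor in Z. Already a fixed point.
Sat(EG alarm) = {q0, q2, q3, q4}
Sat((EG alarm) & recv) = {q0}
AG ((EG alarm) & recv): greatest fixpoint, start Z0 = {q0}, keep only states in Sat with every successor in Z. Already a fixed point.
Sat(AG ((EG alarm) & recv)) = {q0}
Sat(EX (AG ((EG alarm) & recv))) = {s : some successor in {q0}} = {q0, q4}
q0 ∈ Sat(EX (AG ((EG alarm) & recv))) = {q0, q4}, so the formula holds at q0.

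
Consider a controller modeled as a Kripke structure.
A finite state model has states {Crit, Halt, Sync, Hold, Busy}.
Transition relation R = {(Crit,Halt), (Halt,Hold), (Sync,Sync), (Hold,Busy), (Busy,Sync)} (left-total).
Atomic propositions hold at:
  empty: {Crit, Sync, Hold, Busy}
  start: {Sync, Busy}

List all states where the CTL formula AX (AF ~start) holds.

{Crit, Halt}

Sat(~start) = {Crit, Halt, Hold}
AF ~start: least fixpoint, start Z0 = {Crit, Halt, Hold}, add states with every successor in Z. Already a fixed point.
Sat(AF ~start) = {Crit, Halt, Hold}
Sat(AX (AF ~start)) = {s : every successor in {Crit, Halt, Hold}} = {Crit, Halt}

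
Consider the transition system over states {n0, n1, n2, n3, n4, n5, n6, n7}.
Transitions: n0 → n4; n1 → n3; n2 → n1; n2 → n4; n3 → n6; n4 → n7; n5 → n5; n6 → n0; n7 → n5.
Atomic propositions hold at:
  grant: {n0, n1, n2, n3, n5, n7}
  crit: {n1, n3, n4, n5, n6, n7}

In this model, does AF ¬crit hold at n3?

Sat(¬crit) = {n0, n2}
AF ¬crit: least fixpoint, start Z0 = {n0, n2}, add states with every successor in Z. Z1 = {n0, n2, n6}; Z2 = {n0, n2, n3, n6}; Z3 = {n0, n1, n2, n3, n6}; fixed.
Sat(AF ¬crit) = {n0, n1, n2, n3, n6}
n3 ∈ Sat(AF ¬crit) = {n0, n1, n2, n3, n6}, so the formula holds at n3.

Yes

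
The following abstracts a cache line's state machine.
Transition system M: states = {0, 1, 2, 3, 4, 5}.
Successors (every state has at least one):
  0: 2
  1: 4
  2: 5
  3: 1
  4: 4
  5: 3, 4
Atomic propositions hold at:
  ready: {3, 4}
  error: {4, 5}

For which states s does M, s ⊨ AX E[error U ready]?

{1, 2, 4, 5}

E[error U ready]: least fixpoint, start Z0 = Sat(ready) = {3, 4}, add states in Sat(error) with some successor in Z. Z1 = {3, 4, 5}; fixed.
Sat(E[error U ready]) = {3, 4, 5}
Sat(AX E[error U ready]) = {s : every successor in {3, 4, 5}} = {1, 2, 4, 5}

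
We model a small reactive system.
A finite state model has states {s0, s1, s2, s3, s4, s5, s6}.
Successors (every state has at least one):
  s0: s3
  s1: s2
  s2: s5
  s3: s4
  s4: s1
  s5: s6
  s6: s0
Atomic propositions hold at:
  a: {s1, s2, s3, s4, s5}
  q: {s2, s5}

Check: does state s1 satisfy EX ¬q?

No

Sat(¬q) = {s0, s1, s3, s4, s6}
Sat(EX ¬q) = {s : some successor in {s0, s1, s3, s4, s6}} = {s0, s3, s4, s5, s6}
s1 ∉ Sat(EX ¬q) = {s0, s3, s4, s5, s6}, so the formula does not hold at s1.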